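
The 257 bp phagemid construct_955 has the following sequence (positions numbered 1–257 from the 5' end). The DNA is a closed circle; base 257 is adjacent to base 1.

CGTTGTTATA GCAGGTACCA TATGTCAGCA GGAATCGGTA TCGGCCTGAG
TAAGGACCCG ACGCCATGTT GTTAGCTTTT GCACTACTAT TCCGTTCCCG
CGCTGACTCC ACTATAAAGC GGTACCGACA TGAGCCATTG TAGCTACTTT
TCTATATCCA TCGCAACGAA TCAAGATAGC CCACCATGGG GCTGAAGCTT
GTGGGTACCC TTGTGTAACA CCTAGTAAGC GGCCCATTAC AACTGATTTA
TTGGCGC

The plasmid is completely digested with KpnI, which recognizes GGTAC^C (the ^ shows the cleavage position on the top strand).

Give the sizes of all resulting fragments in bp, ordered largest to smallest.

107, 83, 67 bp

KpnI sites (GGTACC) start at positions 14, 121, 204.
KpnI cuts after base 5 of each site (before the last base), so after positions 18, 125, 208.
Circular molecule, 3 cuts → 3 fragments:
  19–125 → 107 bp
  126–208 → 83 bp
  209–257 then 1–18 → 49 + 18 = 67 bp
Sorted largest to smallest: 107, 83, 67 bp.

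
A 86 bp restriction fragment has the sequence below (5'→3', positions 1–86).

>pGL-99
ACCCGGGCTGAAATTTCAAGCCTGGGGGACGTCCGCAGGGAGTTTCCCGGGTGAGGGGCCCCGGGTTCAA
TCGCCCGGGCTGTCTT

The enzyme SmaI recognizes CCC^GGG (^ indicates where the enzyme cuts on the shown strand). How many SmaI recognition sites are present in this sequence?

4

CCCGGG occurs starting at positions 2, 46, 60, 74.
SmaI cuts at 4 sites.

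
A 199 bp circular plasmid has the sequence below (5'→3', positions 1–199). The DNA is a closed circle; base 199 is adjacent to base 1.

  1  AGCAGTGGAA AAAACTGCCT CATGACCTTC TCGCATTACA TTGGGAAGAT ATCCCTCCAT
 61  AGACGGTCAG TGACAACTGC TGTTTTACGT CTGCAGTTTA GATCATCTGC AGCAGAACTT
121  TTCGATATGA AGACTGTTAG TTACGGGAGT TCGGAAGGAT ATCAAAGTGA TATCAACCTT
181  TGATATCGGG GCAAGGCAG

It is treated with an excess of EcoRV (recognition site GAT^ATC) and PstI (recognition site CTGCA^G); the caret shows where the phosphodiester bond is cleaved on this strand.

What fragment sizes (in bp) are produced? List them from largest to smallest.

65, 49, 45, 16, 13, 11 bp

EcoRV sites (GATATC) start at positions 48, 158, 169, 182.
EcoRV cuts after base 3 of each site, so after positions 50, 160, 171, 184.
PstI sites (CTGCAG) start at positions 91, 107.
PstI cuts after base 5 of each site (before the last base), so after positions 95, 111.
Combined cut positions: 50, 95, 111, 160, 171, 184.
Circular molecule, 6 cuts → 6 fragments:
  51–95 → 45 bp
  96–111 → 16 bp
  112–160 → 49 bp
  161–171 → 11 bp
  172–184 → 13 bp
  185–199 then 1–50 → 15 + 50 = 65 bp
Sorted largest to smallest: 65, 49, 45, 16, 13, 11 bp.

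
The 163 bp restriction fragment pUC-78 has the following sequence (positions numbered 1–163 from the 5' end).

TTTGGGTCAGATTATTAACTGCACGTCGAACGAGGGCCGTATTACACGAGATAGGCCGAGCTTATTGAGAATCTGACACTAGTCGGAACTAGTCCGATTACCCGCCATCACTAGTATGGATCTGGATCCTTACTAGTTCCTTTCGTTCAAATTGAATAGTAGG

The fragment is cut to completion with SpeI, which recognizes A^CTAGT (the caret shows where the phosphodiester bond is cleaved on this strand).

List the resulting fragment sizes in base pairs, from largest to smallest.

SpeI sites (ACTAGT) start at positions 78, 88, 110, 132.
SpeI cuts after the first base of each site, so after positions 78, 88, 110, 132.
Linear molecule, 4 cuts → 5 fragments:
  1–78 → 78 bp
  79–88 → 10 bp
  89–110 → 22 bp
  111–132 → 22 bp
  133–163 → 31 bp
Sorted largest to smallest: 78, 31, 22, 22, 10 bp.

78, 31, 22, 22, 10 bp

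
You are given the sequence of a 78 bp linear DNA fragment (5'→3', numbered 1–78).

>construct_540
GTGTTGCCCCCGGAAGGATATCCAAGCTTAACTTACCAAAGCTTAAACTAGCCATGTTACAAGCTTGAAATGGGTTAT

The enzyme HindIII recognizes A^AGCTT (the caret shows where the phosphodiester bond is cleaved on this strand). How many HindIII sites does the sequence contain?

AAGCTT occurs starting at positions 24, 39, 61.
HindIII cuts at 3 sites.

3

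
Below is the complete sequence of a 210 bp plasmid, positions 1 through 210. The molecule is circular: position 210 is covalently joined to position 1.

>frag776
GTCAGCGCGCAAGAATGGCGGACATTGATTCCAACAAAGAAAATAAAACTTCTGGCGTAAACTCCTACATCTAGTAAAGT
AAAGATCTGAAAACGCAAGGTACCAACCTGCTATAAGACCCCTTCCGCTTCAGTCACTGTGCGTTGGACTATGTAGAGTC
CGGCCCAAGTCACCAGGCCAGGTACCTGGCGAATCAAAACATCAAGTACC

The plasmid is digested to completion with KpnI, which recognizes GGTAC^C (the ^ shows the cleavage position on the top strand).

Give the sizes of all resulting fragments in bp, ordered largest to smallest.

128, 82 bp

KpnI sites (GGTACC) start at positions 99, 181.
KpnI cuts after base 5 of each site (before the last base), so after positions 103, 185.
Circular molecule, 2 cuts → 2 fragments:
  104–185 → 82 bp
  186–210 then 1–103 → 25 + 103 = 128 bp
Sorted largest to smallest: 128, 82 bp.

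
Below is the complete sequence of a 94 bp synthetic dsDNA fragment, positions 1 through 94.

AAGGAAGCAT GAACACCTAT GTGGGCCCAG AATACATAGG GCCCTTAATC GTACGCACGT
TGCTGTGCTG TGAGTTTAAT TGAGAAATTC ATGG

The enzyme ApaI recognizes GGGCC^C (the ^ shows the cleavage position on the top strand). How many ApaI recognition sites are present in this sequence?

2

GGGCCC occurs starting at positions 23, 39.
ApaI cuts at 2 sites.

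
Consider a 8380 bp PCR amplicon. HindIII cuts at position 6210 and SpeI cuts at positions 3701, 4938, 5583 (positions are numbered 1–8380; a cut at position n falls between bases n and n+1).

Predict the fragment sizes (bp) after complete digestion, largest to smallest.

3701, 2170, 1237, 645, 627 bp

Combined cut positions (sorted): 3701, 4938, 5583, 6210.
Linear molecule, 4 cuts → 5 fragments:
  3701 − 0 = 3701 bp
  4938 − 3701 = 1237 bp
  5583 − 4938 = 645 bp
  6210 − 5583 = 627 bp
  8380 − 6210 = 2170 bp
Sorted largest to smallest: 3701, 2170, 1237, 645, 627 bp.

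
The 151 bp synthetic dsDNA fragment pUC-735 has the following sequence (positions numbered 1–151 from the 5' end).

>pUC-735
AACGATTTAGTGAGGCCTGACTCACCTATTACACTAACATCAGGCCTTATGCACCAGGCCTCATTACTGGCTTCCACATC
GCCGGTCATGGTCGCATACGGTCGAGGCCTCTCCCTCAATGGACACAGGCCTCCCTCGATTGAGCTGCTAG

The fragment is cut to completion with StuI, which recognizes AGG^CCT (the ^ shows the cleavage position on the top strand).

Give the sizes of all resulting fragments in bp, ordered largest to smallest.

StuI sites (AGGCCT) start at positions 13, 42, 56, 105, 127.
StuI cuts after base 3 of each site, so after positions 15, 44, 58, 107, 129.
Linear molecule, 5 cuts → 6 fragments:
  1–15 → 15 bp
  16–44 → 29 bp
  45–58 → 14 bp
  59–107 → 49 bp
  108–129 → 22 bp
  130–151 → 22 bp
Sorted largest to smallest: 49, 29, 22, 22, 15, 14 bp.

49, 29, 22, 22, 15, 14 bp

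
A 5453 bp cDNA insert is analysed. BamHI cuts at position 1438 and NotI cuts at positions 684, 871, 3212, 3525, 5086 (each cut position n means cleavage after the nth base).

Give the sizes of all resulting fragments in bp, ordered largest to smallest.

Combined cut positions (sorted): 684, 871, 1438, 3212, 3525, 5086.
Linear molecule, 6 cuts → 7 fragments:
  684 − 0 = 684 bp
  871 − 684 = 187 bp
  1438 − 871 = 567 bp
  3212 − 1438 = 1774 bp
  3525 − 3212 = 313 bp
  5086 − 3525 = 1561 bp
  5453 − 5086 = 367 bp
Sorted largest to smallest: 1774, 1561, 684, 567, 367, 313, 187 bp.

1774, 1561, 684, 567, 367, 313, 187 bp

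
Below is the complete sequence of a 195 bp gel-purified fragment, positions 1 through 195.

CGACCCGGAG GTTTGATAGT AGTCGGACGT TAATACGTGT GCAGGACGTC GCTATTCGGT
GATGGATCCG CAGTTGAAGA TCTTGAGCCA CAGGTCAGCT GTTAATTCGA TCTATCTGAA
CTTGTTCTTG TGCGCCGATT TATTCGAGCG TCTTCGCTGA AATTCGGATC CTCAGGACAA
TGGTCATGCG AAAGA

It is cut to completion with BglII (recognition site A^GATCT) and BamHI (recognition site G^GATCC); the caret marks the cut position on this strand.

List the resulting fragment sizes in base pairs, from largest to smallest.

The BglII site (AGATCT) starts at position 78.
BglII cuts after the first base of each site, so after position 78.
BamHI sites (GGATCC) start at positions 64, 166.
BamHI cuts after the first base of each site, so after positions 64, 166.
Combined cut positions: 64, 78, 166.
Linear molecule, 3 cuts → 4 fragments:
  1–64 → 64 bp
  65–78 → 14 bp
  79–166 → 88 bp
  167–195 → 29 bp
Sorted largest to smallest: 88, 64, 29, 14 bp.

88, 64, 29, 14 bp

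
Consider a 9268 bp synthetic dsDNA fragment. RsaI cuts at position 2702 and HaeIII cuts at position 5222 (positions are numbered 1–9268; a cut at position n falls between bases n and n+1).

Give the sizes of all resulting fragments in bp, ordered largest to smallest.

4046, 2702, 2520 bp

Combined cut positions (sorted): 2702, 5222.
Linear molecule, 2 cuts → 3 fragments:
  2702 − 0 = 2702 bp
  5222 − 2702 = 2520 bp
  9268 − 5222 = 4046 bp
Sorted largest to smallest: 4046, 2702, 2520 bp.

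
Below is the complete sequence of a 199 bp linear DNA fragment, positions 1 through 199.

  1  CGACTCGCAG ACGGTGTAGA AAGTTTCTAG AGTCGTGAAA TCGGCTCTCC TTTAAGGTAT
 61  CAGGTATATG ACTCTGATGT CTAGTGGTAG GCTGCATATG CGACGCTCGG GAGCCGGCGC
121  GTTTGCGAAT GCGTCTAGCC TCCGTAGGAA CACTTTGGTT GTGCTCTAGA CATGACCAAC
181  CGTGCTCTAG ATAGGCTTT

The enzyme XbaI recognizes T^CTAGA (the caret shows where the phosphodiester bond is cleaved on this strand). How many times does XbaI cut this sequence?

3

TCTAGA occurs starting at positions 26, 165, 186.
XbaI cuts at 3 sites.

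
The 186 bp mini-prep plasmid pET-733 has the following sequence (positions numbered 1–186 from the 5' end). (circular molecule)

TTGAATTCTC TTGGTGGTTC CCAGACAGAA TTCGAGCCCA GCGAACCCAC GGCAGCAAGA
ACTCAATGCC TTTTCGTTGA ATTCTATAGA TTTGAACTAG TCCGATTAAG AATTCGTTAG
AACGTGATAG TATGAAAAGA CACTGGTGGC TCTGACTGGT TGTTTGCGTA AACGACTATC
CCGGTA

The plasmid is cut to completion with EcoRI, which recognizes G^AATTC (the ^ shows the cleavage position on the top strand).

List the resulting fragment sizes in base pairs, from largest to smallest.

79, 51, 31, 25 bp

EcoRI sites (GAATTC) start at positions 3, 28, 79, 110.
EcoRI cuts after the first base of each site, so after positions 3, 28, 79, 110.
Circular molecule, 4 cuts → 4 fragments:
  4–28 → 25 bp
  29–79 → 51 bp
  80–110 → 31 bp
  111–186 then 1–3 → 76 + 3 = 79 bp
Sorted largest to smallest: 79, 51, 31, 25 bp.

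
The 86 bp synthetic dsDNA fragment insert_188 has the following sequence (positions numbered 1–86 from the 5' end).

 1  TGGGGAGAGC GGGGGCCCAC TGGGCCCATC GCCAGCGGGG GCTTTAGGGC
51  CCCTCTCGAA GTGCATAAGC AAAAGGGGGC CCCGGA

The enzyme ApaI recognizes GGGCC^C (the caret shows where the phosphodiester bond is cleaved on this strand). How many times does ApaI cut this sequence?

4

GGGCCC occurs starting at positions 13, 22, 47, 77.
ApaI cuts at 4 sites.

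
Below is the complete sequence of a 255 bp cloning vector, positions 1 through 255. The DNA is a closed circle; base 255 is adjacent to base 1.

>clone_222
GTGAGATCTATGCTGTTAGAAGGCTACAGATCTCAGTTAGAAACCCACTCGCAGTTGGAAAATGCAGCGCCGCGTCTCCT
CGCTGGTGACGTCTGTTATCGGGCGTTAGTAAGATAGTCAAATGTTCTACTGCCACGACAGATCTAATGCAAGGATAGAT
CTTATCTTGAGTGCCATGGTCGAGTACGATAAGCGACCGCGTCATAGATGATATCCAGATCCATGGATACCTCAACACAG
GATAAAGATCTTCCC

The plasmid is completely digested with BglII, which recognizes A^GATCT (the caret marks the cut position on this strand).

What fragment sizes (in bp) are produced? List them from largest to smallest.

112, 89, 24, 17, 13 bp

BglII sites (AGATCT) start at positions 4, 28, 140, 157, 246.
BglII cuts after the first base of each site, so after positions 4, 28, 140, 157, 246.
Circular molecule, 5 cuts → 5 fragments:
  5–28 → 24 bp
  29–140 → 112 bp
  141–157 → 17 bp
  158–246 → 89 bp
  247–255 then 1–4 → 9 + 4 = 13 bp
Sorted largest to smallest: 112, 89, 24, 17, 13 bp.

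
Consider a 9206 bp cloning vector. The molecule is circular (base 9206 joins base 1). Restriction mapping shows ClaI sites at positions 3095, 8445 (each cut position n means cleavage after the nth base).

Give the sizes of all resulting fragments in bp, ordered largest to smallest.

5350, 3856 bp

Circular molecule, 2 cuts → 2 fragments:
  8445 − 3095 = 5350 bp
  wrap: 9206 − 8445 + 3095 = 3856 bp
Sorted largest to smallest: 5350, 3856 bp.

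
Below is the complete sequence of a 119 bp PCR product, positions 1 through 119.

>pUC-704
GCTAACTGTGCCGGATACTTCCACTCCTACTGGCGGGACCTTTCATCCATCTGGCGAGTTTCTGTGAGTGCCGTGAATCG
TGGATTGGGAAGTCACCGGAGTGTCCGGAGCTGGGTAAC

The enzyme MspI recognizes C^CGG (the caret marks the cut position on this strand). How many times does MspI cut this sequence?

3

CCGG occurs starting at positions 11, 96, 105.
MspI cuts at 3 sites.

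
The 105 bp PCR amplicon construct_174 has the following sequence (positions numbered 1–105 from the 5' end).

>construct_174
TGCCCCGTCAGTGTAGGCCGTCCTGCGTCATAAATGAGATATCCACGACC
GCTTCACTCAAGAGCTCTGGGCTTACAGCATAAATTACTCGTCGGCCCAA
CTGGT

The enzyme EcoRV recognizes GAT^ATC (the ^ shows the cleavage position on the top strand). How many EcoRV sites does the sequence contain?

1

GATATC occurs starting at position 38.
EcoRV cuts at 1 site.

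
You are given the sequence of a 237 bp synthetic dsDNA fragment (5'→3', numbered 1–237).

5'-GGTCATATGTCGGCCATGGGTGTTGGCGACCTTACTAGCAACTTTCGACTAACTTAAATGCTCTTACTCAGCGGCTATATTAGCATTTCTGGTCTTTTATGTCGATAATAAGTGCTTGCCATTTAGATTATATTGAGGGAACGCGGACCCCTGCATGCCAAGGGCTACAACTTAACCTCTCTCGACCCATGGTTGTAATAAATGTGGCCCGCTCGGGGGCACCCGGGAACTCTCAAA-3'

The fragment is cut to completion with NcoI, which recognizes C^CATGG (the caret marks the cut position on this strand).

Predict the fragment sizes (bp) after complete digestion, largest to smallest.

173, 50, 14 bp

NcoI sites (CCATGG) start at positions 14, 187.
NcoI cuts after the first base of each site, so after positions 14, 187.
Linear molecule, 2 cuts → 3 fragments:
  1–14 → 14 bp
  15–187 → 173 bp
  188–237 → 50 bp
Sorted largest to smallest: 173, 50, 14 bp.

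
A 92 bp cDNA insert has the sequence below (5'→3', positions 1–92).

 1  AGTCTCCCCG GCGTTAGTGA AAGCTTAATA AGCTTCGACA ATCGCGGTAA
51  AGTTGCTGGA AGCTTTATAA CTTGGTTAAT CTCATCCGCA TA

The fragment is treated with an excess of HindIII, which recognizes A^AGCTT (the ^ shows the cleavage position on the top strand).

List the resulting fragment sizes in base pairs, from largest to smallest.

HindIII sites (AAGCTT) start at positions 21, 30, 60.
HindIII cuts after the first base of each site, so after positions 21, 30, 60.
Linear molecule, 3 cuts → 4 fragments:
  1–21 → 21 bp
  22–30 → 9 bp
  31–60 → 30 bp
  61–92 → 32 bp
Sorted largest to smallest: 32, 30, 21, 9 bp.

32, 30, 21, 9 bp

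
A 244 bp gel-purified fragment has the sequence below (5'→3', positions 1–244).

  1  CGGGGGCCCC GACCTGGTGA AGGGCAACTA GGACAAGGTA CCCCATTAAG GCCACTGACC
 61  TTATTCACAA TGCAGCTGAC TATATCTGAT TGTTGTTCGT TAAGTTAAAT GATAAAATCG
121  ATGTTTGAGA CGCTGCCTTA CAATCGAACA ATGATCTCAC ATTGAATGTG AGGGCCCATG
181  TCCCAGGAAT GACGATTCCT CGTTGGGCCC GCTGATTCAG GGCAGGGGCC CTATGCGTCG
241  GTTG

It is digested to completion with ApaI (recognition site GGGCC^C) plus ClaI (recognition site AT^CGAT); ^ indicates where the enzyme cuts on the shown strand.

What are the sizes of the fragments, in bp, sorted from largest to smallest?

110, 58, 33, 21, 14, 8 bp

ApaI sites (GGGCCC) start at positions 4, 172, 205, 226.
ApaI cuts after base 5 of each site (before the last base), so after positions 8, 176, 209, 230.
The ClaI site (ATCGAT) starts at position 117.
ClaI cuts after base 2 of each site, so after position 118.
Combined cut positions: 8, 118, 176, 209, 230.
Linear molecule, 5 cuts → 6 fragments:
  1–8 → 8 bp
  9–118 → 110 bp
  119–176 → 58 bp
  177–209 → 33 bp
  210–230 → 21 bp
  231–244 → 14 bp
Sorted largest to smallest: 110, 58, 33, 21, 14, 8 bp.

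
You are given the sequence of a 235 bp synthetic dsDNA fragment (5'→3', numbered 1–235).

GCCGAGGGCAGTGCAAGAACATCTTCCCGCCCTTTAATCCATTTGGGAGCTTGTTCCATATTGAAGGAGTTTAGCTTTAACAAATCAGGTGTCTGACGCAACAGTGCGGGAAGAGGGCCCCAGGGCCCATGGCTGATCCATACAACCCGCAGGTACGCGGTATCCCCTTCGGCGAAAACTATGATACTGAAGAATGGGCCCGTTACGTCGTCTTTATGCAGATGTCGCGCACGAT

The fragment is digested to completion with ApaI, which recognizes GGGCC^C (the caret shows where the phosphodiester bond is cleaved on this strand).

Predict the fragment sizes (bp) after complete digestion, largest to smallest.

ApaI sites (GGGCCC) start at positions 115, 123, 196.
ApaI cuts after base 5 of each site (before the last base), so after positions 119, 127, 200.
Linear molecule, 3 cuts → 4 fragments:
  1–119 → 119 bp
  120–127 → 8 bp
  128–200 → 73 bp
  201–235 → 35 bp
Sorted largest to smallest: 119, 73, 35, 8 bp.

119, 73, 35, 8 bp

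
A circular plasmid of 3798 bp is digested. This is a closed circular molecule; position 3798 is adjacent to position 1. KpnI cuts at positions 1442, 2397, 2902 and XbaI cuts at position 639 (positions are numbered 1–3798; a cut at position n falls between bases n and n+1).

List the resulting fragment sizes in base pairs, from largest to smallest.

1535, 955, 803, 505 bp

Combined cut positions (sorted): 639, 1442, 2397, 2902.
Circular molecule, 4 cuts → 4 fragments:
  1442 − 639 = 803 bp
  2397 − 1442 = 955 bp
  2902 − 2397 = 505 bp
  wrap: 3798 − 2902 + 639 = 1535 bp
Sorted largest to smallest: 1535, 955, 803, 505 bp.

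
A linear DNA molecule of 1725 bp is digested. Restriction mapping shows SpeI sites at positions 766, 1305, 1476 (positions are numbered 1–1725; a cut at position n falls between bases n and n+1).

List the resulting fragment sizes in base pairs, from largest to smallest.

766, 539, 249, 171 bp

Linear molecule, 3 cuts → 4 fragments:
  766 − 0 = 766 bp
  1305 − 766 = 539 bp
  1476 − 1305 = 171 bp
  1725 − 1476 = 249 bp
Sorted largest to smallest: 766, 539, 249, 171 bp.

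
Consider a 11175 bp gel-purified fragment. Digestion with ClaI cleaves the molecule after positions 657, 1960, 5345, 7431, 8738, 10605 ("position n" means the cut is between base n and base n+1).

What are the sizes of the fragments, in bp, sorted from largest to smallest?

Linear molecule, 6 cuts → 7 fragments:
  657 − 0 = 657 bp
  1960 − 657 = 1303 bp
  5345 − 1960 = 3385 bp
  7431 − 5345 = 2086 bp
  8738 − 7431 = 1307 bp
  10605 − 8738 = 1867 bp
  11175 − 10605 = 570 bp
Sorted largest to smallest: 3385, 2086, 1867, 1307, 1303, 657, 570 bp.

3385, 2086, 1867, 1307, 1303, 657, 570 bp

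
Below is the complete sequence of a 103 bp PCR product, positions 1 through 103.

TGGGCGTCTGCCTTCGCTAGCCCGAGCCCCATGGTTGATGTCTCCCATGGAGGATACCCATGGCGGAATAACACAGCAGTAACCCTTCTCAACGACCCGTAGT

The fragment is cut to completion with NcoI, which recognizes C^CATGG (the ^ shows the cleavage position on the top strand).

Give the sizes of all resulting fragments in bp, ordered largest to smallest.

45, 29, 16, 13 bp

NcoI sites (CCATGG) start at positions 29, 45, 58.
NcoI cuts after the first base of each site, so after positions 29, 45, 58.
Linear molecule, 3 cuts → 4 fragments:
  1–29 → 29 bp
  30–45 → 16 bp
  46–58 → 13 bp
  59–103 → 45 bp
Sorted largest to smallest: 45, 29, 16, 13 bp.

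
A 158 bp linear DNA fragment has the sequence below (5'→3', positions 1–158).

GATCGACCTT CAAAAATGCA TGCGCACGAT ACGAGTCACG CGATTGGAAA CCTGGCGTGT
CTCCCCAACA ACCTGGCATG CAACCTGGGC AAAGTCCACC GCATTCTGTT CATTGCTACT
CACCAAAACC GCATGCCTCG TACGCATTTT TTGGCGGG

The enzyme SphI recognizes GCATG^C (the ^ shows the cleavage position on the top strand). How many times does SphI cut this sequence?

3

GCATGC occurs starting at positions 18, 76, 131.
SphI cuts at 3 sites.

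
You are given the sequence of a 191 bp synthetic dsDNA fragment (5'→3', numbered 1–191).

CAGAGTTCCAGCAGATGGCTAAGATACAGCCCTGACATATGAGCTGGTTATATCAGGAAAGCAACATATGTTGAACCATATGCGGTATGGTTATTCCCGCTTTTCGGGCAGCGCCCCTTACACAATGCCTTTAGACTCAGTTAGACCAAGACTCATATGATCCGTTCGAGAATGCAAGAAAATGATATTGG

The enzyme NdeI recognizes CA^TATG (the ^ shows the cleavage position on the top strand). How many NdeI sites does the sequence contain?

4

CATATG occurs starting at positions 36, 65, 77, 154.
NdeI cuts at 4 sites.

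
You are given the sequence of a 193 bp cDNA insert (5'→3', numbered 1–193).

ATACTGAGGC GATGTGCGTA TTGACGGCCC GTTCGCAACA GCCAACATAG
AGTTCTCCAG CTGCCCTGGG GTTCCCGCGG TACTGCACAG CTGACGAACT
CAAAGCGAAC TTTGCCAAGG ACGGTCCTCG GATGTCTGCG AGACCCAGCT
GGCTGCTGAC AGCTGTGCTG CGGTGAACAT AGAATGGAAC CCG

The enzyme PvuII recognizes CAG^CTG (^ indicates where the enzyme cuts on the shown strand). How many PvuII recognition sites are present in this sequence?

CAGCTG occurs starting at positions 58, 88, 146, 160.
PvuII cuts at 4 sites.

4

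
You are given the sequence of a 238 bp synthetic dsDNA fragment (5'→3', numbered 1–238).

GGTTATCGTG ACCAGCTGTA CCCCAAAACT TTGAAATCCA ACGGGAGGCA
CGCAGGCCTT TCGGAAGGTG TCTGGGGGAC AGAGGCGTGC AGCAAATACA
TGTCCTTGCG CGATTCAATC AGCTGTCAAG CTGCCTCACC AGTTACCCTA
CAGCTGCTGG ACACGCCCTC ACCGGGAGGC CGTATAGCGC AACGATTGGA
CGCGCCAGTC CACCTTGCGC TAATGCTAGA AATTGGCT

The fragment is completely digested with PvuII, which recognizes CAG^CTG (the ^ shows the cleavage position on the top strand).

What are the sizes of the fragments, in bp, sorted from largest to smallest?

107, 85, 31, 15 bp

PvuII sites (CAGCTG) start at positions 13, 120, 151.
PvuII cuts after base 3 of each site, so after positions 15, 122, 153.
Linear molecule, 3 cuts → 4 fragments:
  1–15 → 15 bp
  16–122 → 107 bp
  123–153 → 31 bp
  154–238 → 85 bp
Sorted largest to smallest: 107, 85, 31, 15 bp.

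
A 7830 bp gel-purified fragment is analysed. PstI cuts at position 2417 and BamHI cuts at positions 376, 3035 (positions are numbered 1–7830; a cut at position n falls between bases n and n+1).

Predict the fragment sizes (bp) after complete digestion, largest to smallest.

Combined cut positions (sorted): 376, 2417, 3035.
Linear molecule, 3 cuts → 4 fragments:
  376 − 0 = 376 bp
  2417 − 376 = 2041 bp
  3035 − 2417 = 618 bp
  7830 − 3035 = 4795 bp
Sorted largest to smallest: 4795, 2041, 618, 376 bp.

4795, 2041, 618, 376 bp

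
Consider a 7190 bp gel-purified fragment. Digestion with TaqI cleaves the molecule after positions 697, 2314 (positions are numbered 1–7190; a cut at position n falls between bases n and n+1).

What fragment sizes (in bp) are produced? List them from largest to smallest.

4876, 1617, 697 bp

Linear molecule, 2 cuts → 3 fragments:
  697 − 0 = 697 bp
  2314 − 697 = 1617 bp
  7190 − 2314 = 4876 bp
Sorted largest to smallest: 4876, 1617, 697 bp.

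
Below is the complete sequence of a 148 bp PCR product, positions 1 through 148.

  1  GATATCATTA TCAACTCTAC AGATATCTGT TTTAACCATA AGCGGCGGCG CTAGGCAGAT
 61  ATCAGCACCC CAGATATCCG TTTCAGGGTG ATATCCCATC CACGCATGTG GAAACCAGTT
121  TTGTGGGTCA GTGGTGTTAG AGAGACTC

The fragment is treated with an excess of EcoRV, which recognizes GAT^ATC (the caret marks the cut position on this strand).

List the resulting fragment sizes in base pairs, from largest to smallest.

56, 36, 21, 17, 15, 3 bp

EcoRV sites (GATATC) start at positions 1, 22, 58, 73, 90.
EcoRV cuts after base 3 of each site, so after positions 3, 24, 60, 75, 92.
Linear molecule, 5 cuts → 6 fragments:
  1–3 → 3 bp
  4–24 → 21 bp
  25–60 → 36 bp
  61–75 → 15 bp
  76–92 → 17 bp
  93–148 → 56 bp
Sorted largest to smallest: 56, 36, 21, 17, 15, 3 bp.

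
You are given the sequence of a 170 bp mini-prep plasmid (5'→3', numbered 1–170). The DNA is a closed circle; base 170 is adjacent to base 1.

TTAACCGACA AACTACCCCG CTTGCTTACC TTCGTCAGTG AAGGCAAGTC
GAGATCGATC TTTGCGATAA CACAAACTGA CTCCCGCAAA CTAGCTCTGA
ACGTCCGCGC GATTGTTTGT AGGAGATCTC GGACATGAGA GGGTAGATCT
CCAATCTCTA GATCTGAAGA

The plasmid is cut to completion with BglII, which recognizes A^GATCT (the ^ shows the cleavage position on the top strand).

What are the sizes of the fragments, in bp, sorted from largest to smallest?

BglII sites (AGATCT) start at positions 124, 145, 160.
BglII cuts after the first base of each site, so after positions 124, 145, 160.
Circular molecule, 3 cuts → 3 fragments:
  125–145 → 21 bp
  146–160 → 15 bp
  161–170 then 1–124 → 10 + 124 = 134 bp
Sorted largest to smallest: 134, 21, 15 bp.

134, 21, 15 bp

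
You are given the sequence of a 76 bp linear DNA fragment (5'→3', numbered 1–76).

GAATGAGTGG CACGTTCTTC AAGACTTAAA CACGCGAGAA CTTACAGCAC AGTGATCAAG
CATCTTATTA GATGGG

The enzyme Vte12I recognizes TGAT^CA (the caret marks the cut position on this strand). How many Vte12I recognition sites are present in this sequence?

TGATCA occurs starting at position 53.
Vte12I cuts at 1 site.

1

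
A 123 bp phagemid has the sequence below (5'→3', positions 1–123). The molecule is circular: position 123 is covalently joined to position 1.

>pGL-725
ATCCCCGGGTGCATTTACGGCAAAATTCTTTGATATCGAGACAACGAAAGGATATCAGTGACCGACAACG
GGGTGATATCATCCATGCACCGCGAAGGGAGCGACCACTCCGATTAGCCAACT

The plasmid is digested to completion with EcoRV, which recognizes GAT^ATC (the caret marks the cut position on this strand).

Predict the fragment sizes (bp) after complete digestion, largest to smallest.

80, 24, 19 bp

EcoRV sites (GATATC) start at positions 32, 51, 75.
EcoRV cuts after base 3 of each site, so after positions 34, 53, 77.
Circular molecule, 3 cuts → 3 fragments:
  35–53 → 19 bp
  54–77 → 24 bp
  78–123 then 1–34 → 46 + 34 = 80 bp
Sorted largest to smallest: 80, 24, 19 bp.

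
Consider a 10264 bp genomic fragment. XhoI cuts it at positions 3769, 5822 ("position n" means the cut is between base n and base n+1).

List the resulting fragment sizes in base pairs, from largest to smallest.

4442, 3769, 2053 bp

Linear molecule, 2 cuts → 3 fragments:
  3769 − 0 = 3769 bp
  5822 − 3769 = 2053 bp
  10264 − 5822 = 4442 bp
Sorted largest to smallest: 4442, 3769, 2053 bp.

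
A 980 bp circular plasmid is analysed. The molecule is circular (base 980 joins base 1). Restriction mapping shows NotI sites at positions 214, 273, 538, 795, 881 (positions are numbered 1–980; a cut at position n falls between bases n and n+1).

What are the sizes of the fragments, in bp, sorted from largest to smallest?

313, 265, 257, 86, 59 bp

Circular molecule, 5 cuts → 5 fragments:
  273 − 214 = 59 bp
  538 − 273 = 265 bp
  795 − 538 = 257 bp
  881 − 795 = 86 bp
  wrap: 980 − 881 + 214 = 313 bp
Sorted largest to smallest: 313, 265, 257, 86, 59 bp.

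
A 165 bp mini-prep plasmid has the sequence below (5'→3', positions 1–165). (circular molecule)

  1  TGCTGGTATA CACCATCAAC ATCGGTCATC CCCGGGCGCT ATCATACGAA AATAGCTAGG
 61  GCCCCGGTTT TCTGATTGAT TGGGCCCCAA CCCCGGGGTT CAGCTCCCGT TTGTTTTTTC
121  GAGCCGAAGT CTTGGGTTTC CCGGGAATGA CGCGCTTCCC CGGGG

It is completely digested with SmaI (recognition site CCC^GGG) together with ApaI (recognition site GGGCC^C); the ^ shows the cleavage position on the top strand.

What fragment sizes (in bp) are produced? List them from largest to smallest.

SmaI sites (CCCGGG) start at positions 31, 92, 140, 159.
SmaI cuts after base 3 of each site, so after positions 33, 94, 142, 161.
ApaI sites (GGGCCC) start at positions 59, 82.
ApaI cuts after base 5 of each site (before the last base), so after positions 63, 86.
Combined cut positions: 33, 63, 86, 94, 142, 161.
Circular molecule, 6 cuts → 6 fragments:
  34–63 → 30 bp
  64–86 → 23 bp
  87–94 → 8 bp
  95–142 → 48 bp
  143–161 → 19 bp
  162–165 then 1–33 → 4 + 33 = 37 bp
Sorted largest to smallest: 48, 37, 30, 23, 19, 8 bp.

48, 37, 30, 23, 19, 8 bp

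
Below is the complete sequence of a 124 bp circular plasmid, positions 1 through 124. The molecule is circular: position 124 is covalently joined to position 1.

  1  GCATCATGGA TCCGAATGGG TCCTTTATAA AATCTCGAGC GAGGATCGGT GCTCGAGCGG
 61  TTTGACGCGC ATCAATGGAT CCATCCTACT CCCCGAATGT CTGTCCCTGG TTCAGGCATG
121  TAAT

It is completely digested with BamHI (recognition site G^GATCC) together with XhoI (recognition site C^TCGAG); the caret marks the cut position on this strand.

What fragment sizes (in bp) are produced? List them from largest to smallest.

55, 26, 25, 18 bp

BamHI sites (GGATCC) start at positions 8, 77.
BamHI cuts after the first base of each site, so after positions 8, 77.
XhoI sites (CTCGAG) start at positions 34, 52.
XhoI cuts after the first base of each site, so after positions 34, 52.
Combined cut positions: 8, 34, 52, 77.
Circular molecule, 4 cuts → 4 fragments:
  9–34 → 26 bp
  35–52 → 18 bp
  53–77 → 25 bp
  78–124 then 1–8 → 47 + 8 = 55 bp
Sorted largest to smallest: 55, 26, 25, 18 bp.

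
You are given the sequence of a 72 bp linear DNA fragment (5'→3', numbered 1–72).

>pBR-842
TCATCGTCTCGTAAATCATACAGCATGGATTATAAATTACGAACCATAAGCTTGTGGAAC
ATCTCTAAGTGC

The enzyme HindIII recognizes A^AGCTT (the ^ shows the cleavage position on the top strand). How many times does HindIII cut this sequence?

1

AAGCTT occurs starting at position 48.
HindIII cuts at 1 site.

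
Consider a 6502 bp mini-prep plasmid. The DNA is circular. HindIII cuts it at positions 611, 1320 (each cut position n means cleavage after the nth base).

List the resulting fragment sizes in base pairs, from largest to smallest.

5793, 709 bp

Circular molecule, 2 cuts → 2 fragments:
  1320 − 611 = 709 bp
  wrap: 6502 − 1320 + 611 = 5793 bp
Sorted largest to smallest: 5793, 709 bp.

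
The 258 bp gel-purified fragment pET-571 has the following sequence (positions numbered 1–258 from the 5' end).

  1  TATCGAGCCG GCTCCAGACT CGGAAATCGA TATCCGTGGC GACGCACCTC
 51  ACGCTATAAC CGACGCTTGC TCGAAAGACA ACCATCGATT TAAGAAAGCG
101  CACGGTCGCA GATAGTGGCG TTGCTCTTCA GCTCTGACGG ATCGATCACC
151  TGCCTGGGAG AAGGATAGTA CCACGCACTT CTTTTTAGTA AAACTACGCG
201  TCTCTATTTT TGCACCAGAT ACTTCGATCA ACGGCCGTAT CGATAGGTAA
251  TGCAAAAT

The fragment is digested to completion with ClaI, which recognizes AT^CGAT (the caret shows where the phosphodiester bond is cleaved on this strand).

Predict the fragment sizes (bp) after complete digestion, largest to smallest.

ClaI sites (ATCGAT) start at positions 26, 84, 141, 239.
ClaI cuts after base 2 of each site, so after positions 27, 85, 142, 240.
Linear molecule, 4 cuts → 5 fragments:
  1–27 → 27 bp
  28–85 → 58 bp
  86–142 → 57 bp
  143–240 → 98 bp
  241–258 → 18 bp
Sorted largest to smallest: 98, 58, 57, 27, 18 bp.

98, 58, 57, 27, 18 bp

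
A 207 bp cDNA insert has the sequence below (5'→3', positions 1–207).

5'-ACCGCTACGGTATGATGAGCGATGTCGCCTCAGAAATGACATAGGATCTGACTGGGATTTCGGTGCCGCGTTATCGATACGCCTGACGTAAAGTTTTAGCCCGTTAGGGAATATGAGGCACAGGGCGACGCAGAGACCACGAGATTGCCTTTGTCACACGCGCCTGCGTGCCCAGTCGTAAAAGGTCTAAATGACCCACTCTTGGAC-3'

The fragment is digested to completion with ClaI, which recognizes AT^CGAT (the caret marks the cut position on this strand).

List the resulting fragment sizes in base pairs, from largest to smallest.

The ClaI site (ATCGAT) starts at position 73.
ClaI cuts after base 2 of each site, so after position 74.
Linear molecule, 1 cut → 2 fragments:
  1–74 → 74 bp
  75–207 → 133 bp
Sorted largest to smallest: 133, 74 bp.

133, 74 bp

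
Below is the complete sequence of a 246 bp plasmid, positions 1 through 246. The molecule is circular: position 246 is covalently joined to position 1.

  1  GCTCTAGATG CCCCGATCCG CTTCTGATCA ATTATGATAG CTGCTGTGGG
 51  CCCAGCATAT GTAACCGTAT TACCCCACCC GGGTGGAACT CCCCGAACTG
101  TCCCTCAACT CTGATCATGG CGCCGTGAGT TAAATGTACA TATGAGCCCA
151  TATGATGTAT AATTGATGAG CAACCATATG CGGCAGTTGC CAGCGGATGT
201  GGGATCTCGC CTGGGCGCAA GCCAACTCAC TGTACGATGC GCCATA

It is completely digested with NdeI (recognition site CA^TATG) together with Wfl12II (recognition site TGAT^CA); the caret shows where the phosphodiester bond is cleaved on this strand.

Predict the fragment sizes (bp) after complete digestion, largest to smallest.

NdeI sites (CATATG) start at positions 56, 139, 149, 175.
NdeI cuts after base 2 of each site, so after positions 57, 140, 150, 176.
Wfl12II sites (TGATCA) start at positions 25, 112.
Wfl12II cuts after base 4 of each site, so after positions 28, 115.
Combined cut positions: 28, 57, 115, 140, 150, 176.
Circular molecule, 6 cuts → 6 fragments:
  29–57 → 29 bp
  58–115 → 58 bp
  116–140 → 25 bp
  141–150 → 10 bp
  151–176 → 26 bp
  177–246 then 1–28 → 70 + 28 = 98 bp
Sorted largest to smallest: 98, 58, 29, 26, 25, 10 bp.

98, 58, 29, 26, 25, 10 bp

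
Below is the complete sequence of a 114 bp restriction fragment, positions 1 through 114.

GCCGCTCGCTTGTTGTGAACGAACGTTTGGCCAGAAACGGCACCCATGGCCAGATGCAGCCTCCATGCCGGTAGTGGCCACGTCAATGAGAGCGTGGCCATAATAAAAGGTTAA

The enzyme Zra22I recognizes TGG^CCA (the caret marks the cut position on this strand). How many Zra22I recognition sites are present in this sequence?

TGGCCA occurs starting at positions 28, 47, 75, 95.
Zra22I cuts at 4 sites.

4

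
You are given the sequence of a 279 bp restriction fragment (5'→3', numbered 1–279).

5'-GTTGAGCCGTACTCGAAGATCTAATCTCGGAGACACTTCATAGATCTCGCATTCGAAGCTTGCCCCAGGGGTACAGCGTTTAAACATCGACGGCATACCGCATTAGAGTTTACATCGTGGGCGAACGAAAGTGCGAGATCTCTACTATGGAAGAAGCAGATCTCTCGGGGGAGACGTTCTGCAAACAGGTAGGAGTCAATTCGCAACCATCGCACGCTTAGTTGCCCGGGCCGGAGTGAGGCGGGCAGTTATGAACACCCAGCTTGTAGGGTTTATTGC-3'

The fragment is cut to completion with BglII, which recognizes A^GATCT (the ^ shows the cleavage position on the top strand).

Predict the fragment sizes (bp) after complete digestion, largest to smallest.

BglII sites (AGATCT) start at positions 17, 42, 136, 158.
BglII cuts after the first base of each site, so after positions 17, 42, 136, 158.
Linear molecule, 4 cuts → 5 fragments:
  1–17 → 17 bp
  18–42 → 25 bp
  43–136 → 94 bp
  137–158 → 22 bp
  159–279 → 121 bp
Sorted largest to smallest: 121, 94, 25, 22, 17 bp.

121, 94, 25, 22, 17 bp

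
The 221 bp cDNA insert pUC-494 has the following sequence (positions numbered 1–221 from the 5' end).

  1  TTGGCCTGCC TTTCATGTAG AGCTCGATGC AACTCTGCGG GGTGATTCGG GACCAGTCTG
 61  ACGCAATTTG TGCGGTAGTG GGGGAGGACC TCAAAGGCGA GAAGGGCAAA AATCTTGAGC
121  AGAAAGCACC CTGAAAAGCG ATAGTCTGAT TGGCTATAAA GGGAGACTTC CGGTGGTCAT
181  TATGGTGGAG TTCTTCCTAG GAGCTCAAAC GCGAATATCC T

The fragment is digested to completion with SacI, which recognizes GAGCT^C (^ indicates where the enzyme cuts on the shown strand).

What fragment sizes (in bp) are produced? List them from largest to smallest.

181, 24, 16 bp

SacI sites (GAGCTC) start at positions 20, 201.
SacI cuts after base 5 of each site (before the last base), so after positions 24, 205.
Linear molecule, 2 cuts → 3 fragments:
  1–24 → 24 bp
  25–205 → 181 bp
  206–221 → 16 bp
Sorted largest to smallest: 181, 24, 16 bp.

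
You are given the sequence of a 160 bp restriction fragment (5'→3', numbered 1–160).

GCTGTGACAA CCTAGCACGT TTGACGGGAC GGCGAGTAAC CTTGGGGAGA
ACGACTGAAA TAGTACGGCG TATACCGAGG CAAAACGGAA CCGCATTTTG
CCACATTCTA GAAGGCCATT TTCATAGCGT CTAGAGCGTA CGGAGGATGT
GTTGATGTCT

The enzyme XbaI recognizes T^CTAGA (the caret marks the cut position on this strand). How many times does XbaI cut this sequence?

TCTAGA occurs starting at positions 107, 130.
XbaI cuts at 2 sites.

2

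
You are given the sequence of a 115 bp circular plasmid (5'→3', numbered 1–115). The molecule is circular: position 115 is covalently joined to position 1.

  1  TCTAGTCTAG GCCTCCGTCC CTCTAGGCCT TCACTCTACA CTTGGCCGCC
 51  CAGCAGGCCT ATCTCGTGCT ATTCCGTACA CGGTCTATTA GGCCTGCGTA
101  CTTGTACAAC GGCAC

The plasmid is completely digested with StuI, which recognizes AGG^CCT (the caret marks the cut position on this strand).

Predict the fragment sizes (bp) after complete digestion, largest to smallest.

StuI sites (AGGCCT) start at positions 9, 25, 55, 90.
StuI cuts after base 3 of each site, so after positions 11, 27, 57, 92.
Circular molecule, 4 cuts → 4 fragments:
  12–27 → 16 bp
  28–57 → 30 bp
  58–92 → 35 bp
  93–115 then 1–11 → 23 + 11 = 34 bp
Sorted largest to smallest: 35, 34, 30, 16 bp.

35, 34, 30, 16 bp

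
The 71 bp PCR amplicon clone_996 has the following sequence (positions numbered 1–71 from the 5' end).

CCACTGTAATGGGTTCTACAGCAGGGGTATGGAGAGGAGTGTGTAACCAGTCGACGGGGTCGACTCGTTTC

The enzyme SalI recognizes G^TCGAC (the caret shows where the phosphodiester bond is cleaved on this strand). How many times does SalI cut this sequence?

GTCGAC occurs starting at positions 50, 59.
SalI cuts at 2 sites.

2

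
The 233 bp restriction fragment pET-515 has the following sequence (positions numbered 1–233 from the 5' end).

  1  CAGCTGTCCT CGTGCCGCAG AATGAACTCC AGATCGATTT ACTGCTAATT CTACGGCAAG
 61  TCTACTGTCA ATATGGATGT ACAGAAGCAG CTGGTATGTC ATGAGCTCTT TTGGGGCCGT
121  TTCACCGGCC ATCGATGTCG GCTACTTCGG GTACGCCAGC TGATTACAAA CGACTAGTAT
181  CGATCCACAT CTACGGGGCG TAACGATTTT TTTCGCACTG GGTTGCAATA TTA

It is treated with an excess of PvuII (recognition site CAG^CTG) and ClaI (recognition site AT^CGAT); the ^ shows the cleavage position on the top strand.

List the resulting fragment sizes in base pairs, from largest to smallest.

PvuII sites (CAGCTG) start at positions 1, 88, 157.
PvuII cuts after base 3 of each site, so after positions 3, 90, 159.
ClaI sites (ATCGAT) start at positions 33, 131, 179.
ClaI cuts after base 2 of each site, so after positions 34, 132, 180.
Combined cut positions: 3, 34, 90, 132, 159, 180.
Linear molecule, 6 cuts → 7 fragments:
  1–3 → 3 bp
  4–34 → 31 bp
  35–90 → 56 bp
  91–132 → 42 bp
  133–159 → 27 bp
  160–180 → 21 bp
  181–233 → 53 bp
Sorted largest to smallest: 56, 53, 42, 31, 27, 21, 3 bp.

56, 53, 42, 31, 27, 21, 3 bp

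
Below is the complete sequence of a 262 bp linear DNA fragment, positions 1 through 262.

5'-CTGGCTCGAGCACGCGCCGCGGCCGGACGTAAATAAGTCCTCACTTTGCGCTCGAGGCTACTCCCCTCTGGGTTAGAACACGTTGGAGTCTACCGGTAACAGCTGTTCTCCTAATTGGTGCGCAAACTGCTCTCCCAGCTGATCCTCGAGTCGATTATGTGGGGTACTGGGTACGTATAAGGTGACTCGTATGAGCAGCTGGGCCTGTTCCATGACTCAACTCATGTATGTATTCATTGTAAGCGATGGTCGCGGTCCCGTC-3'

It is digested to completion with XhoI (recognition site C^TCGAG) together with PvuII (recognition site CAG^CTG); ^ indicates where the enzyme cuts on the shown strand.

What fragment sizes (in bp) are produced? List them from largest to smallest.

XhoI sites (CTCGAG) start at positions 5, 51, 145.
XhoI cuts after the first base of each site, so after positions 5, 51, 145.
PvuII sites (CAGCTG) start at positions 100, 136, 196.
PvuII cuts after base 3 of each site, so after positions 102, 138, 198.
Combined cut positions: 5, 51, 102, 138, 145, 198.
Linear molecule, 6 cuts → 7 fragments:
  1–5 → 5 bp
  6–51 → 46 bp
  52–102 → 51 bp
  103–138 → 36 bp
  139–145 → 7 bp
  146–198 → 53 bp
  199–262 → 64 bp
Sorted largest to smallest: 64, 53, 51, 46, 36, 7, 5 bp.

64, 53, 51, 46, 36, 7, 5 bp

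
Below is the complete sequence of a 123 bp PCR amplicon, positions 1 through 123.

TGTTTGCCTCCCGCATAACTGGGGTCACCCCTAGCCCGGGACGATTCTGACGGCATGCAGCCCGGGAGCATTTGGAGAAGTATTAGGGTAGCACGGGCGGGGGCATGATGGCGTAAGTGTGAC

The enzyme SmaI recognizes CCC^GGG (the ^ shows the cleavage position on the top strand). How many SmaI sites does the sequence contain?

2

CCCGGG occurs starting at positions 35, 61.
SmaI cuts at 2 sites.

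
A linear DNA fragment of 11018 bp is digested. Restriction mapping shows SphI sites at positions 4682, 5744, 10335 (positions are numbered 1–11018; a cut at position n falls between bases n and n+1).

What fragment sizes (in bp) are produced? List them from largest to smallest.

4682, 4591, 1062, 683 bp

Linear molecule, 3 cuts → 4 fragments:
  4682 − 0 = 4682 bp
  5744 − 4682 = 1062 bp
  10335 − 5744 = 4591 bp
  11018 − 10335 = 683 bp
Sorted largest to smallest: 4682, 4591, 1062, 683 bp.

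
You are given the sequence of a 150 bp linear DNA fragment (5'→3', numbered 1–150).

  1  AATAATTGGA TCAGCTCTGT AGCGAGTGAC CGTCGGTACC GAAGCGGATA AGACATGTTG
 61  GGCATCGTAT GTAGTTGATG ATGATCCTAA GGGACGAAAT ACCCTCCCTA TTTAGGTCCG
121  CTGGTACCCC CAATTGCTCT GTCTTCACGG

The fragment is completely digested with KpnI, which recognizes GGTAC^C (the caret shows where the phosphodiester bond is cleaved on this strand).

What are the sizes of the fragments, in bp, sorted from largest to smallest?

KpnI sites (GGTACC) start at positions 35, 123.
KpnI cuts after base 5 of each site (before the last base), so after positions 39, 127.
Linear molecule, 2 cuts → 3 fragments:
  1–39 → 39 bp
  40–127 → 88 bp
  128–150 → 23 bp
Sorted largest to smallest: 88, 39, 23 bp.

88, 39, 23 bp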